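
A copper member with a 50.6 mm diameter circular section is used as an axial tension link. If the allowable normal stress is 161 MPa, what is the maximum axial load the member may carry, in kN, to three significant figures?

324 kN

A = 2011 mm².
P_max = σ_allow · A = 161 · 2011 = 323800 N = 323.8 kN.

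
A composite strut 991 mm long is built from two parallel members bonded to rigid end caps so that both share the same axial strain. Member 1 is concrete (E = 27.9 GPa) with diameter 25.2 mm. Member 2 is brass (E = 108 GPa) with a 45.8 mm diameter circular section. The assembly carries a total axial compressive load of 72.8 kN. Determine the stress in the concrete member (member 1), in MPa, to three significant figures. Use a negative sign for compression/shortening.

-10.6 MPa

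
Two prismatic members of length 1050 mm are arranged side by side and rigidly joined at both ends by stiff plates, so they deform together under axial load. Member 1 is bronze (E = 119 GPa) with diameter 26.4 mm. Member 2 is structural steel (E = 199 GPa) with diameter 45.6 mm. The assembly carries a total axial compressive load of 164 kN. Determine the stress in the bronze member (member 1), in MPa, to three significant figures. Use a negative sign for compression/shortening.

A_1 = 547.4 mm².
A_2 = 1633 mm².
Equal strain + equilibrium ⇒ each member carries load in proportion to AE: A₁E₁ = 65140000 N, A₂E₂ = 325000000 N, ΣAE = 390100000 N.
σ₁ = P·E₁/ΣAE = -164000·119000/390100000 = -50.02 MPa.

-50.0 MPa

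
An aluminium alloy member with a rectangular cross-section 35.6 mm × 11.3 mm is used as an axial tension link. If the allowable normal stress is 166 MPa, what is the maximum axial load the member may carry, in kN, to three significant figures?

66.8 kN

A = 402.3 mm².
P_max = σ_allow · A = 166 · 402.3 = 66780 N = 66.78 kN.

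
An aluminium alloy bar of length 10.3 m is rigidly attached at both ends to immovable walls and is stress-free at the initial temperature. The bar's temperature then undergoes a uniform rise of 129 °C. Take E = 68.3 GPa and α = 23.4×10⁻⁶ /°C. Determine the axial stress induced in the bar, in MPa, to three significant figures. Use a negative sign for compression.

-206 MPa

Free thermal expansion αLΔT = 23.4e-6 · 10300 · 129 = 31.09 mm.
The walls impose strain ε = −(31.09)/10300 = -3.0186e-03; σ = Eε = 68300 · -3.0186e-03 = -206.2 MPa.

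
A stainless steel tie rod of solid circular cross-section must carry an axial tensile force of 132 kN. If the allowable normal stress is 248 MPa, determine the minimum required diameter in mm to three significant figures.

26.0 mm

Required area A ≥ P/σ_allow = 132000/248 = 532.3 mm².
For a solid circular section, d ≥ √(4A/π) = 26.03 mm.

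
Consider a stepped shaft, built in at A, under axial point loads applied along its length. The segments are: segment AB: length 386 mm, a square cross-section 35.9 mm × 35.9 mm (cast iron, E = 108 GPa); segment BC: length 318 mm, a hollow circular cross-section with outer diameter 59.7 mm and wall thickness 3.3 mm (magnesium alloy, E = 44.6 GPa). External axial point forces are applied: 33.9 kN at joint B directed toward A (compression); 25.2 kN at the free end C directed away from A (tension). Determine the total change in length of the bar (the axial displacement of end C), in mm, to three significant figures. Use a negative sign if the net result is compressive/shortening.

Internal axial forces (sectioning from the free end, tension +): N_BC = 25.2 kN, N_AB = -8.7 kN.
A_AB = 1289 mm².
A_BC = 584.7 mm².
δ_AB = -8700·386/(1289·108000) = -0.02413 mm
δ_BC = 25200·318/(584.7·44600) = 0.3073 mm
δ = Σδ_i = 0.2832 mm.

0.283 mm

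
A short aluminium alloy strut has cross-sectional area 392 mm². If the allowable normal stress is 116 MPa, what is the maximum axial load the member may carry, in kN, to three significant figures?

45.5 kN

P_max = σ_allow · A = 116 · 392 = 45470 N = 45.47 kN.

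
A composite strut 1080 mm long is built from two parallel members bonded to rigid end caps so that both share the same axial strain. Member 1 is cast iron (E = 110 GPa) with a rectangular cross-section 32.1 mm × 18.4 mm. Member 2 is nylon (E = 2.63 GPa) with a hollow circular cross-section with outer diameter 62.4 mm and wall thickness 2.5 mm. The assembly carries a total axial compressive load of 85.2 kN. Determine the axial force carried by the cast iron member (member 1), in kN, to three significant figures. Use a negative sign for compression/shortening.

-83.6 kN

A_1 = 590.6 mm².
A_2 = 470.5 mm².
Equal strain + equilibrium ⇒ each member carries load in proportion to AE: A₁E₁ = 64970000 N, A₂E₂ = 1237000 N, ΣAE = 66210000 N.
F₁ = P·A₁E₁/ΣAE = -85200·64970000/66210000 = -83610 N.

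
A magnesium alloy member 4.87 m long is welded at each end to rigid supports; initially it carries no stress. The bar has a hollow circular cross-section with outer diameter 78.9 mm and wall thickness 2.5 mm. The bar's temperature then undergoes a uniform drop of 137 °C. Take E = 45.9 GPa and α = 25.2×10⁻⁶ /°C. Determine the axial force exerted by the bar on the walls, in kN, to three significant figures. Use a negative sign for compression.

95.1 kN

Free thermal expansion αLΔT = 25.2e-6 · 4870 · -137 = -16.81 mm.
The walls impose strain ε = −(-16.81)/4870 = 3.4524e-03; σ = Eε = 45900 · 3.4524e-03 = 158.5 MPa.
Wall reaction R = σ·A = 158.5·600 = 95090 N = 95.09 kN.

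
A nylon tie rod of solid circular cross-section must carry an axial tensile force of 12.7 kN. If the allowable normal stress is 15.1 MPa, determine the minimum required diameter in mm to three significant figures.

32.7 mm

Required area A ≥ P/σ_allow = 12700/15.1 = 841.1 mm².
For a solid circular section, d ≥ √(4A/π) = 32.72 mm.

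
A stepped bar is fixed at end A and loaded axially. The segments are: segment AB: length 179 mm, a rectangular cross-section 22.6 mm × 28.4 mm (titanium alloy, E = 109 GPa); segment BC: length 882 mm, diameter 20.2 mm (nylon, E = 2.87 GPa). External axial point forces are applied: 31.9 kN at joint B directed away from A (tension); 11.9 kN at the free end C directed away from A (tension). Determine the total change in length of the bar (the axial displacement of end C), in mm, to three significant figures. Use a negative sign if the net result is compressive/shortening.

Internal axial forces (sectioning from the free end, tension +): N_BC = 11.9 kN, N_AB = 43.8 kN.
A_AB = 641.8 mm².
A_BC = 320.5 mm².
δ_AB = 43800·179/(641.8·109000) = 0.1121 mm
δ_BC = 11900·882/(320.5·2870) = 11.41 mm
δ = Σδ_i = 11.52 mm.

11.5 mm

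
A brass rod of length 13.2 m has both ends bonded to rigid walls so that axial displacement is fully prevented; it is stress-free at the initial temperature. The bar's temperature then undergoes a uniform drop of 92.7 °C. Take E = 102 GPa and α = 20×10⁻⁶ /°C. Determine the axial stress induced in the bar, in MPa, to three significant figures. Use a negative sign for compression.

189 MPa

Free thermal expansion αLΔT = 20e-6 · 13200 · -92.7 = -24.47 mm.
The walls impose strain ε = −(-24.47)/13200 = 1.8540e-03; σ = Eε = 102000 · 1.8540e-03 = 189.1 MPa.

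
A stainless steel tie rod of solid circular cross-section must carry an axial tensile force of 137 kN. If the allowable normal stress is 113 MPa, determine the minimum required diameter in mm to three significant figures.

39.3 mm

Required area A ≥ P/σ_allow = 137000/113 = 1212 mm².
For a solid circular section, d ≥ √(4A/π) = 39.29 mm.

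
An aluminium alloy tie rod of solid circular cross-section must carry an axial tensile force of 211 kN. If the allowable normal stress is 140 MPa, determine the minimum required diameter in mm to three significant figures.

43.8 mm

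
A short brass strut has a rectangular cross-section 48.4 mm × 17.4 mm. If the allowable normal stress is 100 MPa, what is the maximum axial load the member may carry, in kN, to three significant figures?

84.2 kN

A = 842.2 mm².
P_max = σ_allow · A = 100 · 842.2 = 84220 N = 84.22 kN.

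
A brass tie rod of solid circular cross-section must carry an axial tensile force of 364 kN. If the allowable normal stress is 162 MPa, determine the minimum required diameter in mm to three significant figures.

Required area A ≥ P/σ_allow = 364000/162 = 2247 mm².
For a solid circular section, d ≥ √(4A/π) = 53.49 mm.

53.5 mm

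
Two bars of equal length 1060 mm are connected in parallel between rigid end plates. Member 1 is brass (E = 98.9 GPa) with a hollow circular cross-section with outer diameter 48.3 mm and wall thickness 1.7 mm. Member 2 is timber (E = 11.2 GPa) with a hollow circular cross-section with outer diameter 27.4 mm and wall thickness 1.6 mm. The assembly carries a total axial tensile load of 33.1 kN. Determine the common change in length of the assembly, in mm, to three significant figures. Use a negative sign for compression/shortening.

1.35 mm

A_1 = 248.9 mm².
A_2 = 129.7 mm².
Equal strain + equilibrium ⇒ each member carries load in proportion to AE: A₁E₁ = 24610000 N, A₂E₂ = 1452000 N, ΣAE = 26070000 N.
δ = PL/ΣAE = 33100·1060/26070000 = 1.346 mm.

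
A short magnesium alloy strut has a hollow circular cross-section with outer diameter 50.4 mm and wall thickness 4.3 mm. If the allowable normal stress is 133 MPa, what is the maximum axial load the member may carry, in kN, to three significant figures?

A = 622.8 mm².
P_max = σ_allow · A = 133 · 622.8 = 82830 N = 82.83 kN.

82.8 kN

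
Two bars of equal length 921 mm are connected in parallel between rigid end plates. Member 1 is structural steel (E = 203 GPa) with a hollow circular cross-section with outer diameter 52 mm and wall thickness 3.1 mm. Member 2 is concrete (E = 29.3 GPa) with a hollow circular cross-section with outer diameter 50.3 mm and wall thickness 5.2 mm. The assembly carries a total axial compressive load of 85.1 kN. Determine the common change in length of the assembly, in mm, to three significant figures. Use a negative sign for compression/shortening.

-0.663 mm

A_1 = 476.2 mm².
A_2 = 736.8 mm².
Equal strain + equilibrium ⇒ each member carries load in proportion to AE: A₁E₁ = 96680000 N, A₂E₂ = 21590000 N, ΣAE = 118300000 N.
δ = PL/ΣAE = -85100·921/118300000 = -0.6627 mm.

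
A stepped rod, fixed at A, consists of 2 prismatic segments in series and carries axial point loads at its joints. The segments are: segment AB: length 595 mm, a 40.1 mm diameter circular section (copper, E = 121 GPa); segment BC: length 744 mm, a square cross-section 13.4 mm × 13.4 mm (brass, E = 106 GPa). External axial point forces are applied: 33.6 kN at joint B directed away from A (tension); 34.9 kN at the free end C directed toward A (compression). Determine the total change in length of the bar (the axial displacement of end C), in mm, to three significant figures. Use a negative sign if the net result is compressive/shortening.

-1.37 mm

Internal axial forces (sectioning from the free end, tension +): N_BC = -34.9 kN, N_AB = -1.3 kN.
A_AB = 1263 mm².
A_BC = 179.6 mm².
δ_AB = -1300·595/(1263·121000) = -0.005062 mm
δ_BC = -34900·744/(179.6·106000) = -1.364 mm
δ = Σδ_i = -1.369 mm.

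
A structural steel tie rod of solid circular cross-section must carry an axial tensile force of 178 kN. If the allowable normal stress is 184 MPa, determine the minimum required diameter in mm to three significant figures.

Required area A ≥ P/σ_allow = 178000/184 = 967.4 mm².
For a solid circular section, d ≥ √(4A/π) = 35.1 mm.

35.1 mm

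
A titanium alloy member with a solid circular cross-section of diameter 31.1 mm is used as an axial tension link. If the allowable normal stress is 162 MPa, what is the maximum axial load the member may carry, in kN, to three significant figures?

123 kN

A = 759.6 mm².
P_max = σ_allow · A = 162 · 759.6 = 123100 N = 123.1 kN.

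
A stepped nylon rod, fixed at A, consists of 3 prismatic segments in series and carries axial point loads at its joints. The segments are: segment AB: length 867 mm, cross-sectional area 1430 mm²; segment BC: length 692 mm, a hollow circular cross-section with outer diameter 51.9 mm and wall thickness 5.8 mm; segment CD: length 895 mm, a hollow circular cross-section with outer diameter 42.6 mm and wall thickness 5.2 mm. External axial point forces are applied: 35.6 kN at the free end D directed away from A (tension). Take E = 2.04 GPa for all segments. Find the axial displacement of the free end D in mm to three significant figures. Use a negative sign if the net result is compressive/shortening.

50.5 mm

Internal axial forces (sectioning from the free end, tension +): N_CD = 35.6 kN, N_BC = 35.6 kN, N_AB = 35.6 kN.
A_BC = 840 mm².
A_CD = 611 mm².
δ_AB = 35600·867/(1430·2040) = 10.58 mm
δ_BC = 35600·692/(840·2040) = 14.38 mm
δ_CD = 35600·895/(611·2040) = 25.56 mm
δ = Σδ_i = 50.52 mm.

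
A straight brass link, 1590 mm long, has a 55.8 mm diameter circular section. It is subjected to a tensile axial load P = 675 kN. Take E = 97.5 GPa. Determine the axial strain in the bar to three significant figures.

A = 2445 mm².
σ = N/A = 276 MPa; ε = σ/E = 276/97500 = 2.831e-03.

0.00283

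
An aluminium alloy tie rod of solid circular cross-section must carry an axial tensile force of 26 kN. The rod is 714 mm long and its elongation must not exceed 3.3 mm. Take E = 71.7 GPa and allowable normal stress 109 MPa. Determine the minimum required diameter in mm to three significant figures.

Required area A ≥ P/σ_allow = 26000/109 = 238.5 mm².
For a solid circular section, d ≥ √(4A/π) = 17.43 mm.
Elongation limit: A ≥ PL/(Eδ_allow) = 26000·714/(71700·3.3) = 78.46 mm² ⇒ d ≥ 9.995 mm.
The stress limit governs.

17.4 mm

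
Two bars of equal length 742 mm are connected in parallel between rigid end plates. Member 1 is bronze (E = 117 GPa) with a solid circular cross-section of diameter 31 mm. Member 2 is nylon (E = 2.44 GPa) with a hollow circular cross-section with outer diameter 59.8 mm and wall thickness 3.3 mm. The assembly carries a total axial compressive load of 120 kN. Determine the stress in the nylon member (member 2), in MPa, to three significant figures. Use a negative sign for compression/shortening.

-3.26 MPa

A_1 = 754.8 mm².
A_2 = 585.7 mm².
Equal strain + equilibrium ⇒ each member carries load in proportion to AE: A₁E₁ = 88310000 N, A₂E₂ = 1429000 N, ΣAE = 89740000 N.
σ₂ = P·E₂/ΣAE = -120000·2440/89740000 = -3.263 MPa.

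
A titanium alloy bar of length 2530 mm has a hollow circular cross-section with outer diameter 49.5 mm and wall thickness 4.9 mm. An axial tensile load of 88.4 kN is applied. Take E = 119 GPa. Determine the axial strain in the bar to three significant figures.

0.00108

A = 686.6 mm².
σ = N/A = 128.8 MPa; ε = σ/E = 128.8/119000 = 1.082e-03.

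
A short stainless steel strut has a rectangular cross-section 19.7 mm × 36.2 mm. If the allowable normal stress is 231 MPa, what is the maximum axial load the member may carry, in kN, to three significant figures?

165 kN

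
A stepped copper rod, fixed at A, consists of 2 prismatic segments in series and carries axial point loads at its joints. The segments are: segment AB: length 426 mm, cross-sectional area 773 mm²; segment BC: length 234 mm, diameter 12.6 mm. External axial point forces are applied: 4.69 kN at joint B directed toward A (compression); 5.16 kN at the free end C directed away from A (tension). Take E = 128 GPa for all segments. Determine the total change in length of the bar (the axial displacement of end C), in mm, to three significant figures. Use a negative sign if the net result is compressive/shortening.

0.0777 mm

Internal axial forces (sectioning from the free end, tension +): N_BC = 5.16 kN, N_AB = 0.47 kN.
A_BC = 124.7 mm².
δ_AB = 470·426/(773·128000) = 0.002024 mm
δ_BC = 5160·234/(124.7·128000) = 0.07565 mm
δ = Σδ_i = 0.07768 mm.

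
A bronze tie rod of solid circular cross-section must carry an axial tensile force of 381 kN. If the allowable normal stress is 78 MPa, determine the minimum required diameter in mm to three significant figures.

78.9 mm

Required area A ≥ P/σ_allow = 381000/78 = 4885 mm².
For a solid circular section, d ≥ √(4A/π) = 78.86 mm.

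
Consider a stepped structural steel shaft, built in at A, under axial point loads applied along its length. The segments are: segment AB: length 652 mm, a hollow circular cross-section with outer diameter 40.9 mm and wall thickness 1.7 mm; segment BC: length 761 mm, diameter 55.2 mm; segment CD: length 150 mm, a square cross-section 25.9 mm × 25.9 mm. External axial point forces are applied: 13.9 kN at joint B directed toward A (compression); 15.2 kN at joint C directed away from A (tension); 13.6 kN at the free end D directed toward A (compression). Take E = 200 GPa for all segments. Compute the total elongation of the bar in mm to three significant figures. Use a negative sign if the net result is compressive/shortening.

-0.204 mm

Internal axial forces (sectioning from the free end, tension +): N_CD = -13.6 kN, N_BC = 1.6 kN, N_AB = -12.3 kN.
A_AB = 209.4 mm².
A_BC = 2393 mm².
A_CD = 670.8 mm².
δ_AB = -12300·652/(209.4·200000) = -0.1915 mm
δ_BC = 1600·761/(2393·200000) = 0.002544 mm
δ_CD = -13600·150/(670.8·200000) = -0.01521 mm
δ = Σδ_i = -0.2042 mm.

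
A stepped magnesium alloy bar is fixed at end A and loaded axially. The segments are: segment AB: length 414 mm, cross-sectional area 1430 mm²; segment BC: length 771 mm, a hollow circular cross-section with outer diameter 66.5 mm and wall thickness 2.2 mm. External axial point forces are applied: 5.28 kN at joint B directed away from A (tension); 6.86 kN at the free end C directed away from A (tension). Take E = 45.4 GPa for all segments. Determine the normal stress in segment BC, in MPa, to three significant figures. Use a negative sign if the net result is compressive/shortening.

15.4 MPa

Internal axial forces (sectioning from the free end, tension +): N_BC = 6.86 kN, N_AB = 12.14 kN.
A_BC = 444.4 mm².
σ_BC = N_BC/A_BC = 6860/444.4 = 15.44 MPa.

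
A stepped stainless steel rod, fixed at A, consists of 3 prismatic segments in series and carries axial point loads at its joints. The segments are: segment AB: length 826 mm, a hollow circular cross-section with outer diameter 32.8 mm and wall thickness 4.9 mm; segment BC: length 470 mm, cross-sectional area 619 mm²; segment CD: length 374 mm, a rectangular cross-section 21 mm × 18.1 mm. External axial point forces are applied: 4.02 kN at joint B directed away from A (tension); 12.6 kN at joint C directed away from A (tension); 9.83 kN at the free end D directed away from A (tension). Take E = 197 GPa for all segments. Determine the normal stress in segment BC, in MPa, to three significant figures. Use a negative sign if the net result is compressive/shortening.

36.2 MPa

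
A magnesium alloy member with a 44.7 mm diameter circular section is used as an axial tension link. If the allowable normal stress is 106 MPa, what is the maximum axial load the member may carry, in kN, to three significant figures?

166 kN

A = 1569 mm².
P_max = σ_allow · A = 106 · 1569 = 166300 N = 166.3 kN.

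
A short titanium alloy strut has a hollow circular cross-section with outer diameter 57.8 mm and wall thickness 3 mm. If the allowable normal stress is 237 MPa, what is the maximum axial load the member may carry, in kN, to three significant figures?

A = 516.5 mm².
P_max = σ_allow · A = 237 · 516.5 = 122400 N = 122.4 kN.

122 kN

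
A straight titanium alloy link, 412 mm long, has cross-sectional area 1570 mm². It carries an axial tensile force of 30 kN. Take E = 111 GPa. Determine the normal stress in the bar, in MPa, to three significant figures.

σ = N/A = 30000/1570 = 19.11 MPa.

19.1 MPa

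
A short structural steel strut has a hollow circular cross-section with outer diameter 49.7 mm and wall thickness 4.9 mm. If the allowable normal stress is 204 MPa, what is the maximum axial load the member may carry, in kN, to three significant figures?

A = 689.6 mm².
P_max = σ_allow · A = 204 · 689.6 = 140700 N = 140.7 kN.

141 kN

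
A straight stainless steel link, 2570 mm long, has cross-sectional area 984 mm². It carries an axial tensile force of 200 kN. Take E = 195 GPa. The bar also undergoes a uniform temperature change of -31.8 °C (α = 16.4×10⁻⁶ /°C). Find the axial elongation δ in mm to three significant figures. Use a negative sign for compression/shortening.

δ_mech = NL/(AE) = 200000·2570/(984·195000) = 2.679 mm.
δ_thermal = αLΔT = 16.4e-6·2570·-31.8 = -1.34 mm.
δ = δ_mech + δ_thermal = 1.338 mm.

1.34 mm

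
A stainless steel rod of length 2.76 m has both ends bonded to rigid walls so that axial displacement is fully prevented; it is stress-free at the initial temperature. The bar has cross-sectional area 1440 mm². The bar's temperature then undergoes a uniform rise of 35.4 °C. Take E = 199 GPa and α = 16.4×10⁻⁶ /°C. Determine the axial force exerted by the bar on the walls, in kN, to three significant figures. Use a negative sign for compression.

Free thermal expansion αLΔT = 16.4e-6 · 2760 · 35.4 = 1.602 mm.
The walls impose strain ε = −(1.602)/2760 = -5.8056e-04; σ = Eε = 199000 · -5.8056e-04 = -115.5 MPa.
Wall reaction R = σ·A = -115.5·1440 = -166400 N = -166.4 kN.

-166 kN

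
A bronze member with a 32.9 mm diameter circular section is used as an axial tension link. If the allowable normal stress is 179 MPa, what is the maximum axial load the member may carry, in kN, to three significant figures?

A = 850.1 mm².
P_max = σ_allow · A = 179 · 850.1 = 152200 N = 152.2 kN.

152 kN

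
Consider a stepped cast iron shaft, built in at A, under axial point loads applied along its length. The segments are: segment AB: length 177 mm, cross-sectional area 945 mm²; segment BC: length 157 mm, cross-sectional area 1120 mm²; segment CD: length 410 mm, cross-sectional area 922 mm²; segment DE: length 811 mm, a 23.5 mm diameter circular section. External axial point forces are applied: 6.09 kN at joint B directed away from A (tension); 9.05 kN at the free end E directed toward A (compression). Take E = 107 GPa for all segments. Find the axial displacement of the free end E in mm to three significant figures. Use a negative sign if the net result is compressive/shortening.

-0.213 mm

Internal axial forces (sectioning from the free end, tension +): N_DE = -9.05 kN, N_CD = -9.05 kN, N_BC = -9.05 kN, N_AB = -2.96 kN.
A_DE = 433.7 mm².
δ_AB = -2960·177/(945·107000) = -0.005181 mm
δ_BC = -9050·157/(1120·107000) = -0.01186 mm
δ_CD = -9050·410/(922·107000) = -0.03761 mm
δ_DE = -9050·811/(433.7·107000) = -0.1581 mm
δ = Σδ_i = -0.2128 mm.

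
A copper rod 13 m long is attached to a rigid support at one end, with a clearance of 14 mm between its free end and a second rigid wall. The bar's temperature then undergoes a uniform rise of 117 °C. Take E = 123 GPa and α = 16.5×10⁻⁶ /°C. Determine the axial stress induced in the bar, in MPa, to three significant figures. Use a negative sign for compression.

-105 MPa

Free thermal expansion αLΔT = 16.5e-6 · 13000 · 117 = 25.1 mm.
The walls engage after the gap closes; constrained expansion = 25.1 − 14 = 11.1 mm.
The walls impose strain ε = −(11.1)/13000 = -8.5358e-04; σ = Eε = 123000 · -8.5358e-04 = -105 MPa.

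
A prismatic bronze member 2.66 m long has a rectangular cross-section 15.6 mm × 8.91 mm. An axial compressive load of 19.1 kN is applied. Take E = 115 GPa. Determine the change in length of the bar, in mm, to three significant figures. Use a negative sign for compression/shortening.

A = 139 mm².
δ_mech = NL/(AE) = -19100·2660/(139·115000) = -3.178 mm.

-3.18 mm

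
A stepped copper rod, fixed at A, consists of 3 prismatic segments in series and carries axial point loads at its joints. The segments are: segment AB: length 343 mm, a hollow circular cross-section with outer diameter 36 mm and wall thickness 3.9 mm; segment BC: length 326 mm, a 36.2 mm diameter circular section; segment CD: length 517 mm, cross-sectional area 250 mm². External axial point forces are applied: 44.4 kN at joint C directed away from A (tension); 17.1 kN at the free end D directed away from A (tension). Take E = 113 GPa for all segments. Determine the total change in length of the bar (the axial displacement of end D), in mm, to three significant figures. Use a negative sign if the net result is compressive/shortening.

0.960 mm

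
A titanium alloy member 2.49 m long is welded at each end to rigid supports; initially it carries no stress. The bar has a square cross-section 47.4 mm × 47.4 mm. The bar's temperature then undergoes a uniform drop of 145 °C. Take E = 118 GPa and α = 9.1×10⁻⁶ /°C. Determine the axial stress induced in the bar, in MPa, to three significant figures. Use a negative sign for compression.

156 MPa

Free thermal expansion αLΔT = 9.1e-6 · 2490 · -145 = -3.286 mm.
The walls impose strain ε = −(-3.286)/2490 = 1.3195e-03; σ = Eε = 118000 · 1.3195e-03 = 155.7 MPa.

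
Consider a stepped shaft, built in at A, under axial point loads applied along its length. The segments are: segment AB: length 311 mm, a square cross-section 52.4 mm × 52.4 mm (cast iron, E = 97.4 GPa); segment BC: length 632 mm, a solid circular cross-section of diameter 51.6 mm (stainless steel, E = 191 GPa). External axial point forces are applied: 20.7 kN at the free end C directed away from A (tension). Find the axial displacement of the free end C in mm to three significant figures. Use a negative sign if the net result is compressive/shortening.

0.0568 mm

Internal axial forces (sectioning from the free end, tension +): N_BC = 20.7 kN, N_AB = 20.7 kN.
A_AB = 2746 mm².
A_BC = 2091 mm².
δ_AB = 20700·311/(2746·97400) = 0.02407 mm
δ_BC = 20700·632/(2091·191000) = 0.03275 mm
δ = Σδ_i = 0.05683 mm.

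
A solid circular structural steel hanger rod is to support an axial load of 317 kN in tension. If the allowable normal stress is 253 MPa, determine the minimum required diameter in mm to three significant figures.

39.9 mm

Required area A ≥ P/σ_allow = 317000/253 = 1253 mm².
For a solid circular section, d ≥ √(4A/π) = 39.94 mm.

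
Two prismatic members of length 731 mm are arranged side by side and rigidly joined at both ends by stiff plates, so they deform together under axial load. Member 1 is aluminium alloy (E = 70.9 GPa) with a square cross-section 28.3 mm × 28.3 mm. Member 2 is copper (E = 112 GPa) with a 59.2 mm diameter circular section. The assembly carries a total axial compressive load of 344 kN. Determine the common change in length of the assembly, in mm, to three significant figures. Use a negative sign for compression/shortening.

A_1 = 800.9 mm².
A_2 = 2753 mm².
Equal strain + equilibrium ⇒ each member carries load in proportion to AE: A₁E₁ = 56780000 N, A₂E₂ = 308300000 N, ΣAE = 365100000 N.
δ = PL/ΣAE = -344000·731/365100000 = -0.6888 mm.

-0.689 mm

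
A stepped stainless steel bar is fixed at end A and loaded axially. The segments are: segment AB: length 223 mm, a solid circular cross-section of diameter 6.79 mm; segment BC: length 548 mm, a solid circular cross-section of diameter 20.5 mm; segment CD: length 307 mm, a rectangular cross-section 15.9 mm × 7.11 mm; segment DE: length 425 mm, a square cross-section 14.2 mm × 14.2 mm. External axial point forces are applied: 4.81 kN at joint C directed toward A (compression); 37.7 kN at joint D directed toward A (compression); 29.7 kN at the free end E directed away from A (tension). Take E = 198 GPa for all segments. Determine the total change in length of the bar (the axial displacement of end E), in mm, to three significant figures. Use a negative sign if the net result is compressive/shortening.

Internal axial forces (sectioning from the free end, tension +): N_DE = 29.7 kN, N_CD = -8 kN, N_BC = -12.81 kN, N_AB = -12.81 kN.
A_AB = 36.21 mm².
A_BC = 330.1 mm².
A_CD = 113 mm².
A_DE = 201.6 mm².
δ_AB = -12810·223/(36.21·198000) = -0.3984 mm
δ_BC = -12810·548/(330.1·198000) = -0.1074 mm
δ_CD = -8000·307/(113·198000) = -0.1097 mm
δ_DE = 29700·425/(201.6·198000) = 0.3162 mm
δ = Σδ_i = -0.2994 mm.

-0.299 mm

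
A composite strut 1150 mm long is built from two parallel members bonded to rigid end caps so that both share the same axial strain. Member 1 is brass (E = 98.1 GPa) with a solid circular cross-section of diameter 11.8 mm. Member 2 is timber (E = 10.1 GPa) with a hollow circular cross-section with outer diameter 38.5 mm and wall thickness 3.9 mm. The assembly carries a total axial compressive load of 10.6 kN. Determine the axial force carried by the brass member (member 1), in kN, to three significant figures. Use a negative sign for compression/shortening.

-7.58 kN

A_1 = 109.4 mm².
A_2 = 423.9 mm².
Equal strain + equilibrium ⇒ each member carries load in proportion to AE: A₁E₁ = 10730000 N, A₂E₂ = 4282000 N, ΣAE = 15010000 N.
F₁ = P·A₁E₁/ΣAE = -10600·10730000/15010000 = -7576 N.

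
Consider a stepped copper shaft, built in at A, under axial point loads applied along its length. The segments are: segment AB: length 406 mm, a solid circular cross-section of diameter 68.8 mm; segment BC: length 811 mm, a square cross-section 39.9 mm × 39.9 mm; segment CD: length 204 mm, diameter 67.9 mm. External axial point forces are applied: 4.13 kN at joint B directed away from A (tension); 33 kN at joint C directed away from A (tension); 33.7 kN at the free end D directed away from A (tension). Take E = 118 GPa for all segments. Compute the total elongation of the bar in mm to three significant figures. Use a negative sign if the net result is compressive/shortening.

Internal axial forces (sectioning from the free end, tension +): N_CD = 33.7 kN, N_BC = 66.7 kN, N_AB = 70.83 kN.
A_AB = 3718 mm².
A_BC = 1592 mm².
A_CD = 3621 mm².
δ_AB = 70830·406/(3718·118000) = 0.06555 mm
δ_BC = 66700·811/(1592·118000) = 0.288 mm
δ_CD = 33700·204/(3621·118000) = 0.01609 mm
δ = Σδ_i = 0.3696 mm.

0.370 mm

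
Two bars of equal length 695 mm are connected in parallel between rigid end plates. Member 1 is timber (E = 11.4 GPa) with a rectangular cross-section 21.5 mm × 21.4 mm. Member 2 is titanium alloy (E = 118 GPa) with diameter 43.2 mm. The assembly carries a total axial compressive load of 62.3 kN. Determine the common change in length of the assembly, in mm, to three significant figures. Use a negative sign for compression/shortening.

A_1 = 460.1 mm².
A_2 = 1466 mm².
Equal strain + equilibrium ⇒ each member carries load in proportion to AE: A₁E₁ = 5245000 N, A₂E₂ = 173000000 N, ΣAE = 178200000 N.
δ = PL/ΣAE = -62300·695/178200000 = -0.243 mm.

-0.243 mm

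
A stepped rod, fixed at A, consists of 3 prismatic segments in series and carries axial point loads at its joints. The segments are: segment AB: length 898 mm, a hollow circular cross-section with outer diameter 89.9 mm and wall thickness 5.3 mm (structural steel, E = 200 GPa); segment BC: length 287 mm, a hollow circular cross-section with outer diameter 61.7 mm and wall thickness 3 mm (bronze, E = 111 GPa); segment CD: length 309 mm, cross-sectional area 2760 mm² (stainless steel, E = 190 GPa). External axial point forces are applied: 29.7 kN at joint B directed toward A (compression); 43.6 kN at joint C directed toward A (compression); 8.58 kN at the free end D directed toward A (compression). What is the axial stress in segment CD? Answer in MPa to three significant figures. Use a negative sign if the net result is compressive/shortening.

Internal axial forces (sectioning from the free end, tension +): N_CD = -8.58 kN, N_BC = -52.18 kN, N_AB = -81.88 kN.
σ_CD = N_CD/A_CD = -8580/2760 = -3.109 MPa.

-3.11 MPa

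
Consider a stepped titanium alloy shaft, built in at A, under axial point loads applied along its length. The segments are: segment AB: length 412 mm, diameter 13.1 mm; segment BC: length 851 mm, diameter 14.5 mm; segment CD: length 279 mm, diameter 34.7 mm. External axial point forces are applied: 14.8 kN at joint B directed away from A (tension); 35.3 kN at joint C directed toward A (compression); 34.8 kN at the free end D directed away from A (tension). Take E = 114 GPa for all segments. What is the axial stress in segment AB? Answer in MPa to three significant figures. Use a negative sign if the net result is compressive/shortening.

Internal axial forces (sectioning from the free end, tension +): N_CD = 34.8 kN, N_BC = -0.5 kN, N_AB = 14.3 kN.
A_AB = 134.8 mm².
σ_AB = N_AB/A_AB = 14300/134.8 = 106.1 MPa.

106 MPa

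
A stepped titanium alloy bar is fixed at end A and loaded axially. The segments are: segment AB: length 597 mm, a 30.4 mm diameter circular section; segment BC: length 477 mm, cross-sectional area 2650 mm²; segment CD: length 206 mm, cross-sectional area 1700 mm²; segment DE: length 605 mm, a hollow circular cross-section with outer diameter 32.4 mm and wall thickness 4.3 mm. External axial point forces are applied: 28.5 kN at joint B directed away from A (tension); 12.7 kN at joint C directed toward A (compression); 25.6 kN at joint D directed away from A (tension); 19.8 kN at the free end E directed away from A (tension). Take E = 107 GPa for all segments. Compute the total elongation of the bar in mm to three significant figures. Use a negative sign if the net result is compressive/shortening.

0.872 mm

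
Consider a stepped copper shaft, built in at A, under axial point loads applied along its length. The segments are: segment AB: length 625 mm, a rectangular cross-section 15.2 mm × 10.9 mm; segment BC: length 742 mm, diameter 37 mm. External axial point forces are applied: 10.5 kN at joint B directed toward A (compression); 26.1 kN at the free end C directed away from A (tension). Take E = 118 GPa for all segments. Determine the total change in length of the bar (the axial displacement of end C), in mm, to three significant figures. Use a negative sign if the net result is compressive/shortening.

Internal axial forces (sectioning from the free end, tension +): N_BC = 26.1 kN, N_AB = 15.6 kN.
A_AB = 165.7 mm².
A_BC = 1075 mm².
δ_AB = 15600·625/(165.7·118000) = 0.4987 mm
δ_BC = 26100·742/(1075·118000) = 0.1526 mm
δ = Σδ_i = 0.6514 mm.

0.651 mm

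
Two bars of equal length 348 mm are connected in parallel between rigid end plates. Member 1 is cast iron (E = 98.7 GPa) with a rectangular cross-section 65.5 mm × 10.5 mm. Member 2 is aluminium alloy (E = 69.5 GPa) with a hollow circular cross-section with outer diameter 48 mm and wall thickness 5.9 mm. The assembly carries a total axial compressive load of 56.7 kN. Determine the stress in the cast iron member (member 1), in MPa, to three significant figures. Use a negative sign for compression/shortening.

A_1 = 687.8 mm².
A_2 = 780.3 mm².
Equal strain + equilibrium ⇒ each member carries load in proportion to AE: A₁E₁ = 67880000 N, A₂E₂ = 54230000 N, ΣAE = 122100000 N.
σ₁ = P·E₁/ΣAE = -56700·98700/122100000 = -45.83 MPa.

-45.8 MPa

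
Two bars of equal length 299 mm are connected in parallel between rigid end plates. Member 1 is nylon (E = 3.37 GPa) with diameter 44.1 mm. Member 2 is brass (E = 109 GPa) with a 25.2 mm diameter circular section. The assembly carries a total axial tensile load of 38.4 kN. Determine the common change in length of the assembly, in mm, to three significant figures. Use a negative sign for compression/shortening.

A_1 = 1527 mm².
A_2 = 498.8 mm².
Equal strain + equilibrium ⇒ each member carries load in proportion to AE: A₁E₁ = 5148000 N, A₂E₂ = 54360000 N, ΣAE = 59510000 N.
δ = PL/ΣAE = 38400·299/59510000 = 0.1929 mm.

0.193 mm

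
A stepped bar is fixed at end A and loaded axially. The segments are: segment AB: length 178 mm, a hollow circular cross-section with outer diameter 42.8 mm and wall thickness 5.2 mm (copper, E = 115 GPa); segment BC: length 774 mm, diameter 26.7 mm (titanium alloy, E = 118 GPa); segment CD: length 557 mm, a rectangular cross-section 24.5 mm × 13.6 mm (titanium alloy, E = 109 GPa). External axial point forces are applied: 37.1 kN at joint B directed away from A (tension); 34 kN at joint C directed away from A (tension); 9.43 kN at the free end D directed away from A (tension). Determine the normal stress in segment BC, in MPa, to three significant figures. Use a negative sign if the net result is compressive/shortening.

77.6 MPa

Internal axial forces (sectioning from the free end, tension +): N_CD = 9.43 kN, N_BC = 43.43 kN, N_AB = 80.53 kN.
A_BC = 559.9 mm².
σ_BC = N_BC/A_BC = 43430/559.9 = 77.57 MPa.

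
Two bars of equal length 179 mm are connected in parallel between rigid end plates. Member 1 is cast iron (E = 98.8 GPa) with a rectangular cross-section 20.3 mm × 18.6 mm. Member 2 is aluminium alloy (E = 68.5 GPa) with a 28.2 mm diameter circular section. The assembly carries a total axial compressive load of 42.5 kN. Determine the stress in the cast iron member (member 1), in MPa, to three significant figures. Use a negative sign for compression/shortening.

-52.4 MPa

A_1 = 377.6 mm².
A_2 = 624.6 mm².
Equal strain + equilibrium ⇒ each member carries load in proportion to AE: A₁E₁ = 37300000 N, A₂E₂ = 42780000 N, ΣAE = 80090000 N.
σ₁ = P·E₁/ΣAE = -42500·98800/80090000 = -52.43 MPa.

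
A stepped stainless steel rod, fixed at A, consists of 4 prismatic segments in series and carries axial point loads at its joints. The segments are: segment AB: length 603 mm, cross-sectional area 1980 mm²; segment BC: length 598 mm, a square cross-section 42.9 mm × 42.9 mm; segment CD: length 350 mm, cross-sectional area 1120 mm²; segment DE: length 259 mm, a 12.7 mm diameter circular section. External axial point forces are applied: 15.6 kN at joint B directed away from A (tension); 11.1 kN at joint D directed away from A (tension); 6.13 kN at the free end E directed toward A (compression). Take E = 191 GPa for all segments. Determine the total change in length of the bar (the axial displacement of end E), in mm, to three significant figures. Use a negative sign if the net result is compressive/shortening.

-0.0162 mm

Internal axial forces (sectioning from the free end, tension +): N_DE = -6.13 kN, N_CD = 4.97 kN, N_BC = 4.97 kN, N_AB = 20.57 kN.
A_BC = 1840 mm².
A_DE = 126.7 mm².
δ_AB = 20570·603/(1980·191000) = 0.0328 mm
δ_BC = 4970·598/(1840·191000) = 0.008455 mm
δ_CD = 4970·350/(1120·191000) = 0.008132 mm
δ_DE = -6130·259/(126.7·191000) = -0.06562 mm
δ = Σδ_i = -0.01623 mm.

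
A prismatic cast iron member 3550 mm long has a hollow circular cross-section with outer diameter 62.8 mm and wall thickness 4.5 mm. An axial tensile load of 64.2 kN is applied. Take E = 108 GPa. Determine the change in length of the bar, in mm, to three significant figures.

A = 824.2 mm².
δ_mech = NL/(AE) = 64200·3550/(824.2·108000) = 2.56 mm.

2.56 mm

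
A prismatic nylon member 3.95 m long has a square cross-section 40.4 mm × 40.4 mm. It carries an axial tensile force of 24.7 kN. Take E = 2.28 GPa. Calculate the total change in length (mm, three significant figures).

A = 1632 mm².
δ_mech = NL/(AE) = 24700·3950/(1632·2280) = 26.22 mm.

26.2 mm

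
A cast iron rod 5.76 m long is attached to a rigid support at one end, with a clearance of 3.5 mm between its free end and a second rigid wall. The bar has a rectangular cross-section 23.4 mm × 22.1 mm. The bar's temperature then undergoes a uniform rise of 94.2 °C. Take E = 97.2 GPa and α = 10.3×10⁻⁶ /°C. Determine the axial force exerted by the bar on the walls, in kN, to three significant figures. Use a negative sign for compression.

Free thermal expansion αLΔT = 10.3e-6 · 5760 · 94.2 = 5.589 mm.
The walls engage after the gap closes; constrained expansion = 5.589 − 3.5 = 2.089 mm.
The walls impose strain ε = −(2.089)/5760 = -3.6262e-04; σ = Eε = 97200 · -3.6262e-04 = -35.25 MPa.
Wall reaction R = σ·A = -35.25·517.1 = -18230 N = -18.23 kN.

-18.2 kN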